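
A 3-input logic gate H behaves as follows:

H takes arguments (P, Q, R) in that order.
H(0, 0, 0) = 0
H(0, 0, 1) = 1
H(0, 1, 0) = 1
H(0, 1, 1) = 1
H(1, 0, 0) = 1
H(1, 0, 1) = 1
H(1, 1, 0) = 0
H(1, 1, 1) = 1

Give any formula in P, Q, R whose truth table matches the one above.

H(P, Q, R) = ¬(((¬P ∧ ¬Q) ∧ ¬R) ∨ ((P ∧ Q) ∧ ¬R))

There are just 2 zero rows: (0,0,0), (1,1,0). Their minterms are ¬P·¬Q·¬R, P·Q·¬R; the OR of those covers precisely the 0-outputs, and negating it yields H.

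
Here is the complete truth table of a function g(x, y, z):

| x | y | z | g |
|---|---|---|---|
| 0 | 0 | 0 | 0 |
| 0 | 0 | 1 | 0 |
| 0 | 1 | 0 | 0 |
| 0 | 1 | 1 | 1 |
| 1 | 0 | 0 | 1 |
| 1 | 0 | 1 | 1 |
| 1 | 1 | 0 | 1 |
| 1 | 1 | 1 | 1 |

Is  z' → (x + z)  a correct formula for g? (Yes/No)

Test each input against both g and the formula:
  x=0, y=0, z=0: formula gives 0, g = 0 ✓
  x=0, y=0, z=1: formula gives 1, but g = 0 ✗
A single disagreement suffices: at (0,0,1) they differ, so the formula does not compute g.

No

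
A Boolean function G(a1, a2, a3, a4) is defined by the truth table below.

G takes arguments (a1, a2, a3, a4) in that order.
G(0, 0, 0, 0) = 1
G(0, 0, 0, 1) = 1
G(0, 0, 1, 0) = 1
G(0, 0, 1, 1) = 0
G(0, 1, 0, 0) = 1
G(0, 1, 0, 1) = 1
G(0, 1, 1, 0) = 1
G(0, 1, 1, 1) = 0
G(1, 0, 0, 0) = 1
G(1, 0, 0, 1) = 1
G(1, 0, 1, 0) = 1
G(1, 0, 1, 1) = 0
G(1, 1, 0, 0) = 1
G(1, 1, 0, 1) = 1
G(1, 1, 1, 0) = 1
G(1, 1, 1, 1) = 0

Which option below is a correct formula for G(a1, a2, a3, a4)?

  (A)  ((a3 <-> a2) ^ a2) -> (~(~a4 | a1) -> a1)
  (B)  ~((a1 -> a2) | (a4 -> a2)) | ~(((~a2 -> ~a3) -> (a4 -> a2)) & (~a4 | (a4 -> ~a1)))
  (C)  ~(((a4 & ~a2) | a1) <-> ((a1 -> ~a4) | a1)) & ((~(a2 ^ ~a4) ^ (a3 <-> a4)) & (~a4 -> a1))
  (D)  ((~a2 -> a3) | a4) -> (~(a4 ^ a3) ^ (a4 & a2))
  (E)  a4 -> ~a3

E

(A) disagrees with G on (0,0,0,1) (formula → 0, table → 1); rule it out.
(B) disagrees with G on (0,0,0,0) (formula → 0, table → 1); rule it out.
(C) disagrees with G on (0,0,0,0) (formula → 0, table → 1); rule it out.
(D) disagrees with G on (0,0,0,1) (formula → 0, table → 1); rule it out.
Only (E) survives; checking it on all 16 rows confirms it matches G.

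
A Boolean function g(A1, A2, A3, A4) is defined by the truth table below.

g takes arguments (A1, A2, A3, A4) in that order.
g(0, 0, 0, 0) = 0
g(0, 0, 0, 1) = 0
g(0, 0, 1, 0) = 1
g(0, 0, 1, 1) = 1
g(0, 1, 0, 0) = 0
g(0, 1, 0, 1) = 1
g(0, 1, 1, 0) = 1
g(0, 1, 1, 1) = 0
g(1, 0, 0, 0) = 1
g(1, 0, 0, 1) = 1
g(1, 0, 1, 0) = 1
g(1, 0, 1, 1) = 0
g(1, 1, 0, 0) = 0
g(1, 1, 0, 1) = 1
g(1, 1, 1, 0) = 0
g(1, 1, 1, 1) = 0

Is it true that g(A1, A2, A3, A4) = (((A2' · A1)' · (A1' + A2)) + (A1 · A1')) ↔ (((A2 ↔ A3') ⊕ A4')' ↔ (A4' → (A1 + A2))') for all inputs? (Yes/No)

No

Check the formula against g row by row:
  A1=0, A2=0, A3=0, A4=0: formula gives 0, g = 0 ✓
  A1=0, A2=0, A3=0, A4=1: formula gives 0, g = 0 ✓
  A1=0, A2=0, A3=1, A4=0: formula gives 1, g = 1 ✓
  A1=0, A2=0, A3=1, A4=1: formula gives 1, g = 1 ✓
  …
  A1=1, A2=0, A3=0, A4=0: formula gives 0, but g = 1 ✗
Since they disagree at (1,0,0,0), the expression is not a correct formula for g.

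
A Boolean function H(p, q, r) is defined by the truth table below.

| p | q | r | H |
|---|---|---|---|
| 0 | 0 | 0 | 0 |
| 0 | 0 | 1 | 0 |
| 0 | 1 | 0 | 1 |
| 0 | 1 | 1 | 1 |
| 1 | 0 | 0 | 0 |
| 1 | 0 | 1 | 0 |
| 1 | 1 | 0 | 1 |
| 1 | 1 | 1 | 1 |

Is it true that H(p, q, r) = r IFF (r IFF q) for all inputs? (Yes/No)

Yes

Test each input against both H and the formula:
  p=0, q=0, r=0: formula gives 0, H = 0 ✓
  p=0, q=0, r=1: formula gives 0, H = 0 ✓
  p=0, q=1, r=0: formula gives 1, H = 1 ✓
  p=0, q=1, r=1: formula gives 1, H = 1 ✓
  p=1, q=0, r=0: formula gives 0, H = 0 ✓
  …and likewise for the remaining 3 rows.
Every row agrees, so the formula is equivalent.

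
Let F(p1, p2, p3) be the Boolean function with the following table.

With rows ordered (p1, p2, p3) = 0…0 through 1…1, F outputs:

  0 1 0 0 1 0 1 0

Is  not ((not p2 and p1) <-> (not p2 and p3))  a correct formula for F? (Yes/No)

No

Evaluate not ((not p2 and p1) <-> (not p2 and p3)) on each row and compare to F:
  p1=0, p2=0, p3=0: formula gives 0, F = 0 ✓
  p1=0, p2=0, p3=1: formula gives 1, F = 1 ✓
  p1=0, p2=1, p3=0: formula gives 0, F = 0 ✓
  p1=0, p2=1, p3=1: formula gives 0, F = 0 ✓
  p1=1, p2=0, p3=0: formula gives 1, F = 1 ✓
  …
  p1=1, p2=1, p3=0: formula gives 0, but F = 1 ✗
Since they disagree at (1,1,0), the expression is not a correct formula for F.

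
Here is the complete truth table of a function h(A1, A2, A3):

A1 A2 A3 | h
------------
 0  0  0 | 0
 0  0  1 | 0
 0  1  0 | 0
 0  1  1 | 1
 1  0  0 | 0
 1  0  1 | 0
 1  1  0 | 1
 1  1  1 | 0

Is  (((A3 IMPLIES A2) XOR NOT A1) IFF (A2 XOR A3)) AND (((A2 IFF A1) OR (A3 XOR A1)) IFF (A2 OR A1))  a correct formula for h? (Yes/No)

Yes

Test each input against both h and the formula:
  A1=0, A2=0, A3=0: formula gives 0, h = 0 ✓
  A1=0, A2=0, A3=1: formula gives 0, h = 0 ✓
  A1=0, A2=1, A3=0: formula gives 0, h = 0 ✓
  A1=0, A2=1, A3=1: formula gives 1, h = 1 ✓
  A1=1, A2=0, A3=0: formula gives 0, h = 0 ✓
  …and likewise for the remaining 3 rows.
All 8 rows match — the expression computes h exactly.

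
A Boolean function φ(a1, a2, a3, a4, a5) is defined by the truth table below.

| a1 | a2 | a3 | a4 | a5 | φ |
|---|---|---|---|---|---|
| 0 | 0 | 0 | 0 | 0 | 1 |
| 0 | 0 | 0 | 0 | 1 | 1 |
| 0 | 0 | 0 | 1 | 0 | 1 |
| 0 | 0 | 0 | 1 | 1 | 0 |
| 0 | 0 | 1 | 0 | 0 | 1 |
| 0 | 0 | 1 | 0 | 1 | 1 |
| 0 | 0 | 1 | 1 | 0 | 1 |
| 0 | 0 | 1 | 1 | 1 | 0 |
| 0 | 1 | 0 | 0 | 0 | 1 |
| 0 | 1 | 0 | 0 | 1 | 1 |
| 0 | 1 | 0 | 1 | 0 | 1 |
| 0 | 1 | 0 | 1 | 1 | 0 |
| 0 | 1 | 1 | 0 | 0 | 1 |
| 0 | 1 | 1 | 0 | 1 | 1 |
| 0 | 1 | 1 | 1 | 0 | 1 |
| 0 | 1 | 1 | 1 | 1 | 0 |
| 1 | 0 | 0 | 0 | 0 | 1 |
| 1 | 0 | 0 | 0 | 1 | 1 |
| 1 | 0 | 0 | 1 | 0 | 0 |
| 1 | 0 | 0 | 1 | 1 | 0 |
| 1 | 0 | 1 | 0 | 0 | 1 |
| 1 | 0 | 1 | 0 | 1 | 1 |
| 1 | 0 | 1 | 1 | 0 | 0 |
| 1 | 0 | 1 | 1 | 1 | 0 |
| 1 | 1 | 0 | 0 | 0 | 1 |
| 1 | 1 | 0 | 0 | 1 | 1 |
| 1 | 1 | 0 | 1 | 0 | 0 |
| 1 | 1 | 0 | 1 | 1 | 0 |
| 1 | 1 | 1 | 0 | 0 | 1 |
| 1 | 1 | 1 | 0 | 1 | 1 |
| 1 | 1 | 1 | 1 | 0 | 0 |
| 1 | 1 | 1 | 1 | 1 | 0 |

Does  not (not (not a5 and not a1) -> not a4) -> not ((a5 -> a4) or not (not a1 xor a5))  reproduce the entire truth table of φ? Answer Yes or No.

Yes

Evaluate not (not (not a5 and not a1) -> not a4) -> not ((a5 -> a4) or not (not a1 xor a5)) on each row and compare to φ:
  a1=0, a2=0, a3=0, a4=0, a5=0: formula gives 1, φ = 1 ✓
  a1=0, a2=0, a3=0, a4=0, a5=1: formula gives 1, φ = 1 ✓
  a1=0, a2=0, a3=0, a4=1, a5=0: formula gives 1, φ = 1 ✓
  a1=0, a2=0, a3=0, a4=1, a5=1: formula gives 0, φ = 0 ✓
  …and likewise for the remaining 28 rows.
No disagreement on any input; they are logically equivalent.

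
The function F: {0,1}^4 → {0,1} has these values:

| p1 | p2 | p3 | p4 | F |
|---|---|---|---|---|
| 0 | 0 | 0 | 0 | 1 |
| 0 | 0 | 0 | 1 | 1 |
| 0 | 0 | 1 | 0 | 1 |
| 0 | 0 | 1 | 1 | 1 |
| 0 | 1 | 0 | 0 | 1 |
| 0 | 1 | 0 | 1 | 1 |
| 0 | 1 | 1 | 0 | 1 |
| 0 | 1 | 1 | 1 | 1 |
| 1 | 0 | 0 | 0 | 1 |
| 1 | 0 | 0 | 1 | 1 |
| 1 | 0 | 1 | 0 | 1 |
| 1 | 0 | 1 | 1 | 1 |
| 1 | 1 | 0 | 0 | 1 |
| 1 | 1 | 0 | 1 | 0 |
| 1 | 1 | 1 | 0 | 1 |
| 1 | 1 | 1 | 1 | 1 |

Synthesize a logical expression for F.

F(p1, p2, p3, p4) = ~(((p1 & p2) & ~p3) & p4)

F is 0 on exactly one input, (1,1,0,1), whose minterm is p1·p2·¬p3·p4. So F is the negation of that single conjunction.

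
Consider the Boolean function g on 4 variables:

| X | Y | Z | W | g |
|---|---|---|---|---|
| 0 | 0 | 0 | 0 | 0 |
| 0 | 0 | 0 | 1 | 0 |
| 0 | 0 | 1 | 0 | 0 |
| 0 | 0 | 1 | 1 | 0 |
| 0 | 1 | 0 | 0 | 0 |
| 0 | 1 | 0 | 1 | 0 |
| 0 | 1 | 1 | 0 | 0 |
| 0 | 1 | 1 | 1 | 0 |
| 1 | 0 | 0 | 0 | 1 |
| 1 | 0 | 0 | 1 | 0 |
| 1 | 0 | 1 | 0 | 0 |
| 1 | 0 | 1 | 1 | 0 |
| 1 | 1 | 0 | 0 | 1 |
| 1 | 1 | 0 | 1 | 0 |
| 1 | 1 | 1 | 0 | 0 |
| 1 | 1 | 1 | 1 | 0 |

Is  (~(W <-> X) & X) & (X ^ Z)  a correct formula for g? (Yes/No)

Evaluate (~(W <-> X) & X) & (X ^ Z) on each row and compare to g:
  X=0, Y=0, Z=0, W=0: formula gives 0, g = 0 ✓
  X=0, Y=0, Z=0, W=1: formula gives 0, g = 0 ✓
  X=0, Y=0, Z=1, W=0: formula gives 0, g = 0 ✓
  X=0, Y=0, Z=1, W=1: formula gives 0, g = 0 ✓
  … (the remaining 12 rows also agree.)
Every row agrees, so the formula is equivalent.

Yes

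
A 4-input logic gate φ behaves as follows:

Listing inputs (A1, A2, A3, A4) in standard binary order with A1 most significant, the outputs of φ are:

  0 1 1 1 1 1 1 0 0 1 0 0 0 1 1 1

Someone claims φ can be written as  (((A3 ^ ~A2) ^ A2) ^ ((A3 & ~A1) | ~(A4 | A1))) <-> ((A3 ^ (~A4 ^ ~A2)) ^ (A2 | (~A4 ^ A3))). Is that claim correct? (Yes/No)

Evaluate (((A3 ^ ~A2) ^ A2) ^ ((A3 & ~A1) | ~(A4 | A1))) <-> ((A3 ^ (~A4 ^ ~A2)) ^ (A2 | (~A4 ^ A3))) on each row and compare to φ:
  A1=0, A2=0, A3=0, A4=0: formula gives 0, φ = 0 ✓
  A1=0, A2=0, A3=0, A4=1: formula gives 1, φ = 1 ✓
  A1=0, A2=0, A3=1, A4=0: formula gives 1, φ = 1 ✓
  A1=0, A2=0, A3=1, A4=1: formula gives 1, φ = 1 ✓
  …
  A1=1, A2=0, A3=0, A4=0: formula gives 1, but φ = 0 ✗
Row (1,0,0,0) is a counterexample, so the formula is not equivalent to φ.

No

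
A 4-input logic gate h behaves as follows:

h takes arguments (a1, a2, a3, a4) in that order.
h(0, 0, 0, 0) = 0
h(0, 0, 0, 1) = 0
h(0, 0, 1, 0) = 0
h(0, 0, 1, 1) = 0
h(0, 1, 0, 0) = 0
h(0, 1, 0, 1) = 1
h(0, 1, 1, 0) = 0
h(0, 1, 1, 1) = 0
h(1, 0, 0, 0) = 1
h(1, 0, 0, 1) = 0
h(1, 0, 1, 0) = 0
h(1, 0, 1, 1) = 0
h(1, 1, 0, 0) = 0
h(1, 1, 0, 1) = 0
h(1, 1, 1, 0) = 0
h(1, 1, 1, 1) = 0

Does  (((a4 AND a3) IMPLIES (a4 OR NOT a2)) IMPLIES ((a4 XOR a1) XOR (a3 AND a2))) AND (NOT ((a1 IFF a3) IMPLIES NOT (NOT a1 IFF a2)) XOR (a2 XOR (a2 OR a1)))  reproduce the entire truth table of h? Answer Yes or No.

Yes

Check the formula against h row by row:
  a1=0, a2=0, a3=0, a4=0: formula gives 0, h = 0 ✓
  a1=0, a2=0, a3=0, a4=1: formula gives 0, h = 0 ✓
  a1=0, a2=0, a3=1, a4=0: formula gives 0, h = 0 ✓
  a1=0, a2=0, a3=1, a4=1: formula gives 0, h = 0 ✓
  … (the remaining 12 rows also agree.)
No disagreement on any input; they are logically equivalent.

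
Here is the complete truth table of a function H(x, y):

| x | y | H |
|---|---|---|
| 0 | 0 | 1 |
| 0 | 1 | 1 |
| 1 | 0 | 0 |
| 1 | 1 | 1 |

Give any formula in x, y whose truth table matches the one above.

H(x, y) = x -> y

This is x → y (false only at 1,0).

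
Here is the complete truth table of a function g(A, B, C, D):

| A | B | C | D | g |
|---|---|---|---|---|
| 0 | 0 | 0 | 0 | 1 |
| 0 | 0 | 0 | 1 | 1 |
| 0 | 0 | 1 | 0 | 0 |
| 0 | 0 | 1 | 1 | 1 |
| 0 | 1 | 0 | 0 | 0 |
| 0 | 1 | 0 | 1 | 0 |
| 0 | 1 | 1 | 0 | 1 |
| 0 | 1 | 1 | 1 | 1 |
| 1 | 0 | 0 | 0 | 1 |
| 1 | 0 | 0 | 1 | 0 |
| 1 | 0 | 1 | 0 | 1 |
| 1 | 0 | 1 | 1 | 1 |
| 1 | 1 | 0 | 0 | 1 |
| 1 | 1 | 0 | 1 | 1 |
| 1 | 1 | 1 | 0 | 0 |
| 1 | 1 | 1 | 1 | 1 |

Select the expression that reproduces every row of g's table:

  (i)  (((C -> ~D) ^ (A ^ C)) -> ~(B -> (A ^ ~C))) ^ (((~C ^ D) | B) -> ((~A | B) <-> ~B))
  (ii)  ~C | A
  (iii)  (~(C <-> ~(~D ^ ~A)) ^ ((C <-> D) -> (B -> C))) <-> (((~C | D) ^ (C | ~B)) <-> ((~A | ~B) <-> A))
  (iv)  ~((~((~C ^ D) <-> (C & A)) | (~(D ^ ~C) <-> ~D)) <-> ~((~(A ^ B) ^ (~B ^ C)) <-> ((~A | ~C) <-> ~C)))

(ii): at (0,0,1,1) it gives 0, but g = 1 — eliminated.
(iii): at (0,0,0,0) it gives 0, but g = 1 — eliminated.
(iv): at (0,0,0,0) it gives 0, but g = 1 — eliminated.
That leaves (i). Evaluating it on every row reproduces the table of g exactly.

i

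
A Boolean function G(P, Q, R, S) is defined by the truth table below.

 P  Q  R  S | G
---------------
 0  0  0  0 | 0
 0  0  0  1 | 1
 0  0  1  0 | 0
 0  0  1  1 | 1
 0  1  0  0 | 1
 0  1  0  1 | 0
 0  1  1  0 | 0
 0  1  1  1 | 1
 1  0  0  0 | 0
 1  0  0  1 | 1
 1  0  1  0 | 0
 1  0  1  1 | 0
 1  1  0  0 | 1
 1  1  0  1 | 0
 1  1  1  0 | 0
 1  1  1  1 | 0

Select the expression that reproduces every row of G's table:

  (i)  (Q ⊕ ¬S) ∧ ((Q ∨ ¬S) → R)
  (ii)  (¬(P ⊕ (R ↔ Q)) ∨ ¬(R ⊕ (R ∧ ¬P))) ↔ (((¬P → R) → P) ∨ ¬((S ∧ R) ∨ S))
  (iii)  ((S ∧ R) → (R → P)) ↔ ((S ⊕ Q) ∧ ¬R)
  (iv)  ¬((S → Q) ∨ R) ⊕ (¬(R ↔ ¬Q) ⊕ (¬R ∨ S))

(i) disagrees with G on (0,0,0,1) (formula → 0, table → 1); rule it out.
(ii) disagrees with G on (0,0,0,0) (formula → 1, table → 0); rule it out.
(iv) disagrees with G on (0,1,0,1) (formula → 1, table → 0); rule it out.
That leaves (iii). Evaluating it on every row reproduces the table of G exactly.

iii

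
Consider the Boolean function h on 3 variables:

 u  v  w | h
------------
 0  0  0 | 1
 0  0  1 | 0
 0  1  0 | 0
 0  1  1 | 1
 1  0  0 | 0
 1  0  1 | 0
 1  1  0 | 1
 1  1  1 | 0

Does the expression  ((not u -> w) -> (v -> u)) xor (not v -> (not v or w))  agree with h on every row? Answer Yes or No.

Check the formula against h row by row:
  u=0, v=0, w=0: formula gives 0, but h = 1 ✗
Since they disagree at (0,0,0), the expression is not a correct formula for h.

No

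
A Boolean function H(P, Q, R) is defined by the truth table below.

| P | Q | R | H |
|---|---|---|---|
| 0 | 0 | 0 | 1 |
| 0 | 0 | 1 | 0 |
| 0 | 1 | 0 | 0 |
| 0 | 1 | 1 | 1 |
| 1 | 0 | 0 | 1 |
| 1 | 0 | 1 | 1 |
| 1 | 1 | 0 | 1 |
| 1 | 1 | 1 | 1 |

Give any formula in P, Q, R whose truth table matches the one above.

H(P, Q, R) = NOT (((NOT P AND NOT Q) AND R) OR ((NOT P AND Q) AND NOT R))

The 0-rows are (0,0,1), (0,1,0). Take each as a conjunction (¬P·¬Q·R, ¬P·Q·¬R), form their disjunction, and complement — that gives a formula that is 1 everywhere H is.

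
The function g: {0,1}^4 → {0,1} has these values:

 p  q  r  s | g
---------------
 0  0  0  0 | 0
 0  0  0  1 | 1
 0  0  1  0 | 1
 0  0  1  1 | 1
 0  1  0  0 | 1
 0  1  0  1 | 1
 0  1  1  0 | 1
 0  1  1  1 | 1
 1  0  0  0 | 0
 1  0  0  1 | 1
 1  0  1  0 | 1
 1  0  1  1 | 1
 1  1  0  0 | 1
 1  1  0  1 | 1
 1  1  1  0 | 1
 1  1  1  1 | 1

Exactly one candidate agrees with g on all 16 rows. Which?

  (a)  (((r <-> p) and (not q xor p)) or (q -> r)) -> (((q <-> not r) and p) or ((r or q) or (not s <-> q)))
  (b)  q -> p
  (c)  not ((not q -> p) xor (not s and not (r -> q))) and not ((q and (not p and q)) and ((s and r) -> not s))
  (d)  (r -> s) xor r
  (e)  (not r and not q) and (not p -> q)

a

(b) disagrees with g on (0,0,0,0) (formula → 1, table → 0); rule it out.
(c) disagrees with g on (0,0,0,0) (formula → 1, table → 0); rule it out.
(d) disagrees with g on (0,0,0,0) (formula → 1, table → 0); rule it out.
(e) disagrees with g on (0,0,0,1) (formula → 0, table → 1); rule it out.
(a) is the remaining candidate, and it agrees with g on all 16 inputs.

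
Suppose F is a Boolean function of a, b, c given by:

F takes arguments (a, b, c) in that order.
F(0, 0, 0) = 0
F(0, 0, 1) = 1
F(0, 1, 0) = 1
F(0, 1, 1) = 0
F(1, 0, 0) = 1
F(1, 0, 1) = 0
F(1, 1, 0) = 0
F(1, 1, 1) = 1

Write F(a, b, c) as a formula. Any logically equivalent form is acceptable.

F(a, b, c) = ((((not a and not b) and c) or ((not a and b) and not c)) or ((a and not b) and not c)) or ((a and b) and c)

F=1 on 4 inputs: (0,0,1), (0,1,0), (1,0,0), (1,1,1). Reading each as a conjunction of literals (¬a·¬b·c, ¬a·b·¬c, a·¬b·¬c, a·b·c) and taking the OR gives the canonical DNF.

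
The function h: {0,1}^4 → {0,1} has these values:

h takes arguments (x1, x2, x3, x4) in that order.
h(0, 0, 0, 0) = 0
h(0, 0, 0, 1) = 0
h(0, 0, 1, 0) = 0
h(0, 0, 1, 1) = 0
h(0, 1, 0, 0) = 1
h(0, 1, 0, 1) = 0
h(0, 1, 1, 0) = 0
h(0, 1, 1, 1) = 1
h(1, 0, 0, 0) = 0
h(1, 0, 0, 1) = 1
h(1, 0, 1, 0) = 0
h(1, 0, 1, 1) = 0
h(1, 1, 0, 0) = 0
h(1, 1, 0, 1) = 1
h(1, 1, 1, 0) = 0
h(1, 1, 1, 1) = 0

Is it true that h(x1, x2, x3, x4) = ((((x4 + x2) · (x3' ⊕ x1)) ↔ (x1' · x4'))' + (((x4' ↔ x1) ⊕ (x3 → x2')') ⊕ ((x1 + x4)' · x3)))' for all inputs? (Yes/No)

Yes

Evaluate ((((x4 + x2) · (x3' ⊕ x1)) ↔ (x1' · x4'))' + (((x4' ↔ x1) ⊕ (x3 → x2')') ⊕ ((x1 + x4)' · x3)))' on each row and compare to h:
  x1=0, x2=0, x3=0, x4=0: formula gives 0, h = 0 ✓
  x1=0, x2=0, x3=0, x4=1: formula gives 0, h = 0 ✓
  x1=0, x2=0, x3=1, x4=0: formula gives 0, h = 0 ✓
  x1=0, x2=0, x3=1, x4=1: formula gives 0, h = 0 ✓
  …and likewise for the remaining 12 rows.
No disagreement on any input; they are logically equivalent.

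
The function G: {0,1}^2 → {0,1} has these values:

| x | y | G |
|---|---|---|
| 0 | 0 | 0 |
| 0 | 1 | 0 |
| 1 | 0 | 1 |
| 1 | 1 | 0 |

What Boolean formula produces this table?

1 only at (1,0): x AND NOT y.

G(x, y) = x · y'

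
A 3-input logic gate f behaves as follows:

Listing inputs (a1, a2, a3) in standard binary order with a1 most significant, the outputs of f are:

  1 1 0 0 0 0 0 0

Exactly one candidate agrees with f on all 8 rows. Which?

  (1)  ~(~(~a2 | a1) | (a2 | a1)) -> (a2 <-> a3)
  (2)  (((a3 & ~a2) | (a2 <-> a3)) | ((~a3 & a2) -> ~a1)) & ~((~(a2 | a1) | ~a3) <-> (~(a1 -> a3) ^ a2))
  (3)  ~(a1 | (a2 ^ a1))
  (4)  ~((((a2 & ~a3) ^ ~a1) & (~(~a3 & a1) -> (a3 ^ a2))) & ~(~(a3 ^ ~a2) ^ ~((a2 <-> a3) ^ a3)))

3

(1) disagrees with f on (0,0,1) (formula → 0, table → 1); rule it out.
(2) disagrees with f on (0,1,1) (formula → 1, table → 0); rule it out.
(4) disagrees with f on (0,1,0) (formula → 1, table → 0); rule it out.
Only (3) survives; checking it on all 8 rows confirms it matches f.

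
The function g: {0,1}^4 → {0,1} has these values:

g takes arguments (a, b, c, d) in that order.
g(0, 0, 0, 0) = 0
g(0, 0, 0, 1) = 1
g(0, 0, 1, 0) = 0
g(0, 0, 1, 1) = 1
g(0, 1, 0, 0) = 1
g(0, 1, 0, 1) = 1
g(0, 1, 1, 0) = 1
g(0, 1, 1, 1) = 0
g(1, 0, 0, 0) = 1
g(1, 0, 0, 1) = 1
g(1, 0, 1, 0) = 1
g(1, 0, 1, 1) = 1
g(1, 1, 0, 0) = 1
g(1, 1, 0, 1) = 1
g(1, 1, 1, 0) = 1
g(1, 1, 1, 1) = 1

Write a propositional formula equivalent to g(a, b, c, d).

g is 0 on only 3 rows — (0,0,0,0), (0,0,1,0), (0,1,1,1). Writing each as a minterm (¬a·¬b·¬c·¬d, ¬a·¬b·c·¬d, ¬a·b·c·d) and OR-ing them characterizes exactly where g=0, so g is the negation of that disjunction.

g(a, b, c, d) = ¬(((((¬a ∧ ¬b) ∧ ¬c) ∧ ¬d) ∨ (((¬a ∧ ¬b) ∧ c) ∧ ¬d)) ∨ (((¬a ∧ b) ∧ c) ∧ d))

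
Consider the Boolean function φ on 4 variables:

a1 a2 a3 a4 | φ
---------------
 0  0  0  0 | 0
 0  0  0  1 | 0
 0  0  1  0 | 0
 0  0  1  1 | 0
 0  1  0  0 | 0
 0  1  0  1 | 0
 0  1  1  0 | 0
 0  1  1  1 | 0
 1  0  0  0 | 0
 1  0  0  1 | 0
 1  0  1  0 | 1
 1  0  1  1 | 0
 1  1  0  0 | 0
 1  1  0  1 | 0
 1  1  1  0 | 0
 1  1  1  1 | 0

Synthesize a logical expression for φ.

Only row (1,0,1,0) gives 1. That row's minterm a1·¬a2·a3·¬a4 is φ directly.

φ(a1, a2, a3, a4) = ((a1 AND NOT a2) AND a3) AND NOT a4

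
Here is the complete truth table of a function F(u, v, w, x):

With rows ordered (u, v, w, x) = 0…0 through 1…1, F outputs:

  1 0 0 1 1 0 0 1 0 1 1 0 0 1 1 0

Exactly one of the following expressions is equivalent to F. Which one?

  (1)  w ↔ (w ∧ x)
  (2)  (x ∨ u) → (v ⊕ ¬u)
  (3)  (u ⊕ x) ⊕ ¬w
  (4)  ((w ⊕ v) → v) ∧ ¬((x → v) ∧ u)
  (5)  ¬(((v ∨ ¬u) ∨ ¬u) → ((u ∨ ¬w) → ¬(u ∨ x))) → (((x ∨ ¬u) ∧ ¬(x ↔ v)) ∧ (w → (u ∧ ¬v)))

(1): at (0,0,0,1) it gives 1, but F = 0 — eliminated.
(2): at (0,0,0,1) it gives 1, but F = 0 — eliminated.
(4): at (0,0,0,1) it gives 1, but F = 0 — eliminated.
(5): at (0,0,0,1) it gives 1, but F = 0 — eliminated.
That leaves (3). Evaluating it on every row reproduces the table of F exactly.

3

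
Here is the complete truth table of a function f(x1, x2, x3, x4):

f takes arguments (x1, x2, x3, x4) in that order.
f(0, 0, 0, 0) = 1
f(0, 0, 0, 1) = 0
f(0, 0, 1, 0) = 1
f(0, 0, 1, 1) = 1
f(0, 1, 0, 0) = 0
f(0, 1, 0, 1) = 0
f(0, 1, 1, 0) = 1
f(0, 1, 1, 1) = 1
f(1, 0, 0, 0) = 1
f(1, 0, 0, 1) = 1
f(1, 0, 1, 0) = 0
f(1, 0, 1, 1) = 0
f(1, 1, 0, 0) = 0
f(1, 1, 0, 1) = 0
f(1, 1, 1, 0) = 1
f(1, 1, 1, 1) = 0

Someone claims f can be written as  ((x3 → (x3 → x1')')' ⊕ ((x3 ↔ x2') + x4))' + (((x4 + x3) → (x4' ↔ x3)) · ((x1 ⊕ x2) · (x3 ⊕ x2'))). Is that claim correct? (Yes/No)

Evaluate ((x3 → (x3 → x1')')' ⊕ ((x3 ↔ x2') + x4))' + (((x4 + x3) → (x4' ↔ x3)) · ((x1 ⊕ x2) · (x3 ⊕ x2'))) on each row and compare to f:
  x1=0, x2=0, x3=0, x4=0: formula gives 1, f = 1 ✓
  x1=0, x2=0, x3=0, x4=1: formula gives 0, f = 0 ✓
  x1=0, x2=0, x3=1, x4=0: formula gives 1, f = 1 ✓
  x1=0, x2=0, x3=1, x4=1: formula gives 1, f = 1 ✓
  …and likewise for the remaining 12 rows.
All 16 rows match — the expression computes f exactly.

Yes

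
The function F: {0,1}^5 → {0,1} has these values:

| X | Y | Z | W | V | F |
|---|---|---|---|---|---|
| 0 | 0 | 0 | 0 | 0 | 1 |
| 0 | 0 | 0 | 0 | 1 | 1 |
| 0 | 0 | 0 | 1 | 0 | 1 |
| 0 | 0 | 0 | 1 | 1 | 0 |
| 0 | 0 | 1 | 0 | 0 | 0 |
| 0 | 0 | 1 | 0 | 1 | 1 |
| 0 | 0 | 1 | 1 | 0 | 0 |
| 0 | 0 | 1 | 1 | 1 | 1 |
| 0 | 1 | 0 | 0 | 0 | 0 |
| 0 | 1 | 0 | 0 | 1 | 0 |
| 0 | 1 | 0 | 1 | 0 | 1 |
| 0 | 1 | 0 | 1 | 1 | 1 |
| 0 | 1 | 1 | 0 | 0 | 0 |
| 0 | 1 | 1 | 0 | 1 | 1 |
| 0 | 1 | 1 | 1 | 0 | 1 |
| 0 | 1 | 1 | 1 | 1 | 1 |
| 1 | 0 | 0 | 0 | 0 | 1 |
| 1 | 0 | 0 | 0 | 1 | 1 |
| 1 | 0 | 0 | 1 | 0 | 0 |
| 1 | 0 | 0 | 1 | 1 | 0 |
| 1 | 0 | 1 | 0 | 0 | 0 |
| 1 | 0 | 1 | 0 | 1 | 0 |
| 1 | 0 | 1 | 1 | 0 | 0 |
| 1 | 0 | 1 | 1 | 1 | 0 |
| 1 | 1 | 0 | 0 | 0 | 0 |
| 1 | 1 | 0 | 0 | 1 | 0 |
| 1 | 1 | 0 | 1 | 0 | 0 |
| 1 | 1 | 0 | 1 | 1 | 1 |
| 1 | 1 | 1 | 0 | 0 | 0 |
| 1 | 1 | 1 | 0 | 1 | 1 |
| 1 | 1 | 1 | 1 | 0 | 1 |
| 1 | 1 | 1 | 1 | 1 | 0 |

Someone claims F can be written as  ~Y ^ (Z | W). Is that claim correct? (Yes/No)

No

Test each input against both F and the formula:
  X=0, Y=0, Z=0, W=0, V=0: formula gives 1, F = 1 ✓
  X=0, Y=0, Z=0, W=0, V=1: formula gives 1, F = 1 ✓
  X=0, Y=0, Z=0, W=1, V=0: formula gives 0, but F = 1 ✗
Row (0,0,0,1,0) is a counterexample, so the formula is not equivalent to F.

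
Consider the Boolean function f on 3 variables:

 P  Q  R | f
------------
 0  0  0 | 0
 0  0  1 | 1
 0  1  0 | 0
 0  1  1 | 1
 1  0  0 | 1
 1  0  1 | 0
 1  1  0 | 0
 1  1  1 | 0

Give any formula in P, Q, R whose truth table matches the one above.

f(P, Q, R) = (((not P and not Q) and R) or ((not P and Q) and R)) or ((P and not Q) and not R)

Collect the rows where f=1 — (0,0,1), (0,1,1), (1,0,0) — and write one minterm per row: ¬P·¬Q·R, ¬P·Q·R, P·¬Q·¬R. Their union (logical OR) reproduces the table exactly.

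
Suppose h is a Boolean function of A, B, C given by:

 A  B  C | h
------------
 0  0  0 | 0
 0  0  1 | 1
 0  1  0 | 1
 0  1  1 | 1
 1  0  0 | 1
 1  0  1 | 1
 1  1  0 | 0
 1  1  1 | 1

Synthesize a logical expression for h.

There are just 2 zero rows: (0,0,0), (1,1,0). Their minterms are ¬A·¬B·¬C, A·B·¬C; the OR of those covers precisely the 0-outputs, and negating it yields h.

h(A, B, C) = NOT (((NOT A AND NOT B) AND NOT C) OR ((A AND B) AND NOT C))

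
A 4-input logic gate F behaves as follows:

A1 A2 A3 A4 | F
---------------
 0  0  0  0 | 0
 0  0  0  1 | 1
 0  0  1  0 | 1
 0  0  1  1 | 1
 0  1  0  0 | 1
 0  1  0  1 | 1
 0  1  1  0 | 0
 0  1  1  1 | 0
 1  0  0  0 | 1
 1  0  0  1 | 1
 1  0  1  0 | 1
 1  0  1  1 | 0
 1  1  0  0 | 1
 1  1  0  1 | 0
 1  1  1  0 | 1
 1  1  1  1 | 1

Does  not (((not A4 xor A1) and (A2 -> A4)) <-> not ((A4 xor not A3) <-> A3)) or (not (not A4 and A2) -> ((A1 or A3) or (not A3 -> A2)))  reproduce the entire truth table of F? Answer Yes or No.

Test each input against both F and the formula:
  A1=0, A2=0, A3=0, A4=0: formula gives 0, F = 0 ✓
  A1=0, A2=0, A3=0, A4=1: formula gives 0, but F = 1 ✗
Row (0,0,0,1) is a counterexample, so the formula is not equivalent to F.

No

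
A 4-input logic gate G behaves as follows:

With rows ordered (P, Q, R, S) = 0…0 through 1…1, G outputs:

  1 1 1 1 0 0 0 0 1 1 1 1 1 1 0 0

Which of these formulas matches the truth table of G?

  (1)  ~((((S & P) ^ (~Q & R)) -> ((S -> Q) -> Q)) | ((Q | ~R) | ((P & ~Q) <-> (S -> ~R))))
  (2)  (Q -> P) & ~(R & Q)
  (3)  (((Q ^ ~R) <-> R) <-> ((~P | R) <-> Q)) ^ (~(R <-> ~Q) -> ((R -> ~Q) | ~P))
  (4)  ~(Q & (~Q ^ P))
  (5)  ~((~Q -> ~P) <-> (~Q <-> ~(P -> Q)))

(1) disagrees with G on (0,0,0,0) (formula → 0, table → 1); rule it out.
(3) disagrees with G on (0,0,0,0) (formula → 0, table → 1); rule it out.
(4) disagrees with G on (0,1,0,0) (formula → 1, table → 0); rule it out.
(5) disagrees with G on (1,1,0,0) (formula → 0, table → 1); rule it out.
That leaves (2). Evaluating it on every row reproduces the table of G exactly.

2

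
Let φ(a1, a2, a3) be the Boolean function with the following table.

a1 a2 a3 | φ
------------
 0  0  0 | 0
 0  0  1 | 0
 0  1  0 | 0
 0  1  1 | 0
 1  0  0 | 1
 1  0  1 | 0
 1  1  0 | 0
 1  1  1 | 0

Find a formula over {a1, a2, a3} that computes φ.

φ is 1 on exactly one input, (1,0,0), whose minterm is a1·¬a2·¬a3. So φ is just that conjunction.

φ(a1, a2, a3) = (a1 · a2') · a3'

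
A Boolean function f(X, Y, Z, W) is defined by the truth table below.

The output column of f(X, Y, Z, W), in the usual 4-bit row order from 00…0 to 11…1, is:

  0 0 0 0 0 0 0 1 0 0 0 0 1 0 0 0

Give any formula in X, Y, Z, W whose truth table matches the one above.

f(X, Y, Z, W) = (((~X & Y) & Z) & W) | (((X & Y) & ~Z) & ~W)

The 1-rows are (0,1,1,1), (1,1,0,0). Each contributes one minterm — ¬X·Y·Z·W; X·Y·¬Z·¬W — and their disjunction is a sum-of-products form of f.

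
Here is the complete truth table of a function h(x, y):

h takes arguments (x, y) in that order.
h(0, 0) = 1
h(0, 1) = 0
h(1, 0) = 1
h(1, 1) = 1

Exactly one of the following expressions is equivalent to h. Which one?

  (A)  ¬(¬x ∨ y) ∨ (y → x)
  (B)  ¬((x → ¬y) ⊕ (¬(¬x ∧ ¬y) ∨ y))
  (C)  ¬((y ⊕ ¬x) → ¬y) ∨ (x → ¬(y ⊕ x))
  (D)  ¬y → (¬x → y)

A

(B): at (0,0) it gives 0, but h = 1 — eliminated.
(C): at (0,1) it gives 1, but h = 0 — eliminated.
(D): at (0,0) it gives 0, but h = 1 — eliminated.
That leaves (A). Evaluating it on every row reproduces the table of h exactly.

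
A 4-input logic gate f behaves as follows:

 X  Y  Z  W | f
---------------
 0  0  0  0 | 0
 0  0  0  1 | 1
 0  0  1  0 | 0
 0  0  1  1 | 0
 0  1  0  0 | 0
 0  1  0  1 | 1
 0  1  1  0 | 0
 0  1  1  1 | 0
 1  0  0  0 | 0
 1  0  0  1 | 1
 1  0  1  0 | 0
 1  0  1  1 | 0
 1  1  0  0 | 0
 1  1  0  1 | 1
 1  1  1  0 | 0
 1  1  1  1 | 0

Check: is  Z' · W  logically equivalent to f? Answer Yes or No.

Yes

Evaluate Z' · W on each row and compare to f:
  X=0, Y=0, Z=0, W=0: formula gives 0, f = 0 ✓
  X=0, Y=0, Z=0, W=1: formula gives 1, f = 1 ✓
  X=0, Y=0, Z=1, W=0: formula gives 0, f = 0 ✓
  X=0, Y=0, Z=1, W=1: formula gives 0, f = 0 ✓
  … (the remaining 12 rows also agree.)
Every row agrees, so the formula is equivalent.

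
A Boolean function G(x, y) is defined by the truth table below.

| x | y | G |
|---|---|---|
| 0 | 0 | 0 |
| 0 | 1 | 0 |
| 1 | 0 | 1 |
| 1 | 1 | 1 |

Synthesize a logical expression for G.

The output simply equals x.

G(x, y) = x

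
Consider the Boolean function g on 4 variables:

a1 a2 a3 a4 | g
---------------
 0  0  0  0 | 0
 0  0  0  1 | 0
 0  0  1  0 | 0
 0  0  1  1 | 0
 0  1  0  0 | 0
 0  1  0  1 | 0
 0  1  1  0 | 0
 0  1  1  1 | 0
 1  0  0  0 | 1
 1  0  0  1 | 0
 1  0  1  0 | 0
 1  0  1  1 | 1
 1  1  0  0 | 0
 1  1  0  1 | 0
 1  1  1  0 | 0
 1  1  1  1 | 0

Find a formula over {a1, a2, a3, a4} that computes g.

g(a1, a2, a3, a4) = (((a1 · a2') · a3') · a4') + (((a1 · a2') · a3) · a4)

The 1-rows are (1,0,0,0), (1,0,1,1). Each contributes one minterm — a1·¬a2·¬a3·¬a4; a1·¬a2·a3·a4 — and their disjunction is a sum-of-products form of g.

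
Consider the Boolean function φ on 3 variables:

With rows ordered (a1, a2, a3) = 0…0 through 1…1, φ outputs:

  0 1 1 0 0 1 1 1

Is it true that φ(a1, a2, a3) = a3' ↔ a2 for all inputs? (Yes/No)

Test each input against both φ and the formula:
  a1=0, a2=0, a3=0: formula gives 0, φ = 0 ✓
  a1=0, a2=0, a3=1: formula gives 1, φ = 1 ✓
  a1=0, a2=1, a3=0: formula gives 1, φ = 1 ✓
  a1=0, a2=1, a3=1: formula gives 0, φ = 0 ✓
  a1=1, a2=0, a3=0: formula gives 0, φ = 0 ✓
  …
  a1=1, a2=1, a3=1: formula gives 0, but φ = 1 ✗
Since they disagree at (1,1,1), the expression is not a correct formula for φ.

No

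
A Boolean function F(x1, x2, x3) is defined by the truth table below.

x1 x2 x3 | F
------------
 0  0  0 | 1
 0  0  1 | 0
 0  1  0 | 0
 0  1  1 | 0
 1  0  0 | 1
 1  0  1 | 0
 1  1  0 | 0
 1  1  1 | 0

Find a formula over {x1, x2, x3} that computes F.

F=1 on 2 inputs: (0,0,0), (1,0,0). Reading each as a conjunction of literals (¬x1·¬x2·¬x3, x1·¬x2·¬x3) and taking the OR gives the canonical DNF.

F(x1, x2, x3) = ((¬x1 ∧ ¬x2) ∧ ¬x3) ∨ ((x1 ∧ ¬x2) ∧ ¬x3)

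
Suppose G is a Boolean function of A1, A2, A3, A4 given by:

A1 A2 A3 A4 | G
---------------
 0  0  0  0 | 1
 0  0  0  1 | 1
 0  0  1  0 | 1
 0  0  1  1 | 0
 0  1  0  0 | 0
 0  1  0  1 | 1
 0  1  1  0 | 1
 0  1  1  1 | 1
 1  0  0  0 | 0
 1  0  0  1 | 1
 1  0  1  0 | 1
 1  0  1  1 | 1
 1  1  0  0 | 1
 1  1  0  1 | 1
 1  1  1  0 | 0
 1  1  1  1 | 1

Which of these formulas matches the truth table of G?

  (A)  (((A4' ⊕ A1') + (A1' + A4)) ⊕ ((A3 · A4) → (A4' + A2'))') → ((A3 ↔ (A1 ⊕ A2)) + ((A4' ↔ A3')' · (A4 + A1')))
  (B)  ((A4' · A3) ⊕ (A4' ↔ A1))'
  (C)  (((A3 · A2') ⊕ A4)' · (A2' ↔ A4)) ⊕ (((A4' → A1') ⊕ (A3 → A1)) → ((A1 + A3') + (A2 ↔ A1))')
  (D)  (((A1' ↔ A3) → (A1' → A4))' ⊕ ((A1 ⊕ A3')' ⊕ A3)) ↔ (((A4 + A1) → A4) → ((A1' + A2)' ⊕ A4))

(B): at (0,0,0,1) it gives 0, but G = 1 — eliminated.
(C): at (0,0,1,0) it gives 0, but G = 1 — eliminated.
(D): at (0,0,0,1) it gives 0, but G = 1 — eliminated.
Only (A) survives; checking it on all 16 rows confirms it matches G.

A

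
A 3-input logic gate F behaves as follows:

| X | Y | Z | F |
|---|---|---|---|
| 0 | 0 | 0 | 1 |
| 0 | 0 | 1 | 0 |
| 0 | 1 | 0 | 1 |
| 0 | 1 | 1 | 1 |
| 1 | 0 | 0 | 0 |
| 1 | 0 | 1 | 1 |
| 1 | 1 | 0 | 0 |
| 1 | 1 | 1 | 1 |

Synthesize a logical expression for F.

F(X, Y, Z) = ~((((~X & ~Y) & Z) | ((X & ~Y) & ~Z)) | ((X & Y) & ~Z))

The 0-rows are (0,0,1), (1,0,0), (1,1,0). Take each as a conjunction (¬X·¬Y·Z, X·¬Y·¬Z, X·Y·¬Z), form their disjunction, and complement — that gives a formula that is 1 everywhere F is.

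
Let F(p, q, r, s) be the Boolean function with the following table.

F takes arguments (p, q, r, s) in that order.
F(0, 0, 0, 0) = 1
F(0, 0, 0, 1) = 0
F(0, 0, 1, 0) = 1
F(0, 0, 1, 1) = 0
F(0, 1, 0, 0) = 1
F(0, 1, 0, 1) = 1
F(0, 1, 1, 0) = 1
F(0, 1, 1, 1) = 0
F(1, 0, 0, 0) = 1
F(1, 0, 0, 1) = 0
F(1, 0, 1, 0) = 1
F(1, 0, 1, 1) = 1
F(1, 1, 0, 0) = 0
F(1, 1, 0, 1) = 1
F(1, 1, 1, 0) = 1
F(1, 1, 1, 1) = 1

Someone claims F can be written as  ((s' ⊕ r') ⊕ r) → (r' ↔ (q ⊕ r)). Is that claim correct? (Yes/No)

Check the formula against F row by row:
  p=0, q=0, r=0, s=0: formula gives 1, F = 1 ✓
  p=0, q=0, r=0, s=1: formula gives 0, F = 0 ✓
  p=0, q=0, r=1, s=0: formula gives 1, F = 1 ✓
  p=0, q=0, r=1, s=1: formula gives 0, F = 0 ✓
  …
  p=0, q=1, r=1, s=1: formula gives 1, but F = 0 ✗
Row (0,1,1,1) is a counterexample, so the formula is not equivalent to F.

No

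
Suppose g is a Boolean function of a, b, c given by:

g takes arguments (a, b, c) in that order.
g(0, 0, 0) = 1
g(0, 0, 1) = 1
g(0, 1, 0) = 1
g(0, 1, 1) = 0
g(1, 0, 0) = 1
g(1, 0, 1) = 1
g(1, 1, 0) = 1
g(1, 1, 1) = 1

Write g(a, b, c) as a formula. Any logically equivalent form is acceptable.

g(a, b, c) = ¬((¬a ∧ b) ∧ c)

Only row (0,1,1) gives 0. So g is 1 everywhere except there — the complement of the minterm ¬a·b·c.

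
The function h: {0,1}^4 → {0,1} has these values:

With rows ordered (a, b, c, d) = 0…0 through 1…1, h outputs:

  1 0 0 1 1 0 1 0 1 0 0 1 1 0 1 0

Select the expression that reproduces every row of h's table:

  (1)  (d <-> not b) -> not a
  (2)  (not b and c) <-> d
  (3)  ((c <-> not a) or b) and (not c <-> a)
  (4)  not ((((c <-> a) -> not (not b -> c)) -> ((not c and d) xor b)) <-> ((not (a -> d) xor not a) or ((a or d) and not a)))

(1) disagrees with h on (0,0,0,1) (formula → 1, table → 0); rule it out.
(3) disagrees with h on (0,0,0,0) (formula → 0, table → 1); rule it out.
(4) disagrees with h on (0,0,1,0) (formula → 1, table → 0); rule it out.
(2) is the remaining candidate, and it agrees with h on all 16 inputs.

2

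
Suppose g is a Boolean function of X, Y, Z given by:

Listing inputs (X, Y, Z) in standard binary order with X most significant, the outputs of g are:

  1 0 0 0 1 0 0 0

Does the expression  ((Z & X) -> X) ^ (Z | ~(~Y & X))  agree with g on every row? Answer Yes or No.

Test each input against both g and the formula:
  X=0, Y=0, Z=0: formula gives 0, but g = 1 ✗
Since they disagree at (0,0,0), the expression is not a correct formula for g.

No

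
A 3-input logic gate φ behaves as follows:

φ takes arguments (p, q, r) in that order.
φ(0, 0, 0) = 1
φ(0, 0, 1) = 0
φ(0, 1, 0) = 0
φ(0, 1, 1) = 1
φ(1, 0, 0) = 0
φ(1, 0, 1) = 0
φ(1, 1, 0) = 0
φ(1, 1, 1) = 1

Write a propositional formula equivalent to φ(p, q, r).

Collect the rows where φ=1 — (0,0,0), (0,1,1), (1,1,1) — and write one minterm per row: ¬p·¬q·¬r, ¬p·q·r, p·q·r. Their union (logical OR) reproduces the table exactly.

φ(p, q, r) = (((~p & ~q) & ~r) | ((~p & q) & r)) | ((p & q) & r)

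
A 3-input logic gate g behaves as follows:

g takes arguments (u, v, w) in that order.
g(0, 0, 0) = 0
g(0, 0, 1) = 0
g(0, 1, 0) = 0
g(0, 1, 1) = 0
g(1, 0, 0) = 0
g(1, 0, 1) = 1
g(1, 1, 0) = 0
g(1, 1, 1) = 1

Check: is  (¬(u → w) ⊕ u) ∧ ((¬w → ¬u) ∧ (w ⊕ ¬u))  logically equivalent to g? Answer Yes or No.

Yes

Check the formula against g row by row:
  u=0, v=0, w=0: formula gives 0, g = 0 ✓
  u=0, v=0, w=1: formula gives 0, g = 0 ✓
  u=0, v=1, w=0: formula gives 0, g = 0 ✓
  u=0, v=1, w=1: formula gives 0, g = 0 ✓
  u=1, v=0, w=0: formula gives 0, g = 0 ✓
  …and likewise for the remaining 3 rows.
All 8 rows match — the expression computes g exactly.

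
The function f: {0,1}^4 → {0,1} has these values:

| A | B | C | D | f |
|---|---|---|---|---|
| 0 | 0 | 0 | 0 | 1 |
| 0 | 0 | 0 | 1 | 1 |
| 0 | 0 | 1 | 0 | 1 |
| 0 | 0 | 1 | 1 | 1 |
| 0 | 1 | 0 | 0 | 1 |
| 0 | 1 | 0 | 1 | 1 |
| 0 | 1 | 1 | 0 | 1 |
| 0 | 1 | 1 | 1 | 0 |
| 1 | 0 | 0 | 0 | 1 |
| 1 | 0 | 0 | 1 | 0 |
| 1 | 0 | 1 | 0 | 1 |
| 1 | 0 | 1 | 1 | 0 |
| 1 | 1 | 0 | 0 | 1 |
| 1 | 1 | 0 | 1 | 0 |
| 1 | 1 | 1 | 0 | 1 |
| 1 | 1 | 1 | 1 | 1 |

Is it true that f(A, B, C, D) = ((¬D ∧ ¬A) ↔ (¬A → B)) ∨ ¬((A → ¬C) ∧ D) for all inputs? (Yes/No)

Test each input against both f and the formula:
  A=0, B=0, C=0, D=0: formula gives 1, f = 1 ✓
  A=0, B=0, C=0, D=1: formula gives 1, f = 1 ✓
  A=0, B=0, C=1, D=0: formula gives 1, f = 1 ✓
  A=0, B=0, C=1, D=1: formula gives 1, f = 1 ✓
  …
  A=0, B=1, C=0, D=1: formula gives 0, but f = 1 ✗
Row (0,1,0,1) is a counterexample, so the formula is not equivalent to f.

No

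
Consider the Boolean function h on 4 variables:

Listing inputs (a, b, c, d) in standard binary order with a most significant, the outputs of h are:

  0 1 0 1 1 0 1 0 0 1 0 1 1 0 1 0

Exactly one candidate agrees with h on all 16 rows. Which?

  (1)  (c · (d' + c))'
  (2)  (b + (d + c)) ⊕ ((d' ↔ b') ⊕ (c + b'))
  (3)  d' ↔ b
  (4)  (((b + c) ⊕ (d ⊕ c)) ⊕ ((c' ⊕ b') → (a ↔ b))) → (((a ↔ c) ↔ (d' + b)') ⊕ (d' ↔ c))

(1) disagrees with h on (0,0,0,0) (formula → 1, table → 0); rule it out.
(2) disagrees with h on (0,0,0,1) (formula → 0, table → 1); rule it out.
(4) disagrees with h on (0,1,0,0) (formula → 0, table → 1); rule it out.
That leaves (3). Evaluating it on every row reproduces the table of h exactly.

3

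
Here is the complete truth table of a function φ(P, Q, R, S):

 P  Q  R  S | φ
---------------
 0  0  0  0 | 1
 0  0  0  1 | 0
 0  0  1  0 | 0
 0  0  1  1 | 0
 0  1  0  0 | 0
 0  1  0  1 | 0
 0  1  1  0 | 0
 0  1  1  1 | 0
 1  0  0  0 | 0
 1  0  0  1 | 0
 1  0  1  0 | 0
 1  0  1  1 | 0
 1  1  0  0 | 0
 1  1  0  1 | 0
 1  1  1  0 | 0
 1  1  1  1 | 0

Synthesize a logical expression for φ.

The output is 1 only when every input is 0 — NOR of all inputs.

φ(P, Q, R, S) = (((P + Q) + R) + S)'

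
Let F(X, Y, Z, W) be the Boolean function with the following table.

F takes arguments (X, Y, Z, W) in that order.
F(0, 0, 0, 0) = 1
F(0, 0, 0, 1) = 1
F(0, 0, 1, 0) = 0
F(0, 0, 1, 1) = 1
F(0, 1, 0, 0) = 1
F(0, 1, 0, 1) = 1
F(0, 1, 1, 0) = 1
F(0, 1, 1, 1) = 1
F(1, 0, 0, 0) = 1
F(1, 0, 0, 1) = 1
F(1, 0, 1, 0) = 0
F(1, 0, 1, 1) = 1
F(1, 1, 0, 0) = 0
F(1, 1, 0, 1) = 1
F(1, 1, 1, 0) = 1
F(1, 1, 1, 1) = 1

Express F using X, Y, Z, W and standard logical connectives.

There are just 3 zero rows: (0,0,1,0), (1,0,1,0), (1,1,0,0). Their minterms are ¬X·¬Y·Z·¬W, X·¬Y·Z·¬W, X·Y·¬Z·¬W; the OR of those covers precisely the 0-outputs, and negating it yields F.

F(X, Y, Z, W) = not (((((not X and not Y) and Z) and not W) or (((X and not Y) and Z) and not W)) or (((X and Y) and not Z) and not W))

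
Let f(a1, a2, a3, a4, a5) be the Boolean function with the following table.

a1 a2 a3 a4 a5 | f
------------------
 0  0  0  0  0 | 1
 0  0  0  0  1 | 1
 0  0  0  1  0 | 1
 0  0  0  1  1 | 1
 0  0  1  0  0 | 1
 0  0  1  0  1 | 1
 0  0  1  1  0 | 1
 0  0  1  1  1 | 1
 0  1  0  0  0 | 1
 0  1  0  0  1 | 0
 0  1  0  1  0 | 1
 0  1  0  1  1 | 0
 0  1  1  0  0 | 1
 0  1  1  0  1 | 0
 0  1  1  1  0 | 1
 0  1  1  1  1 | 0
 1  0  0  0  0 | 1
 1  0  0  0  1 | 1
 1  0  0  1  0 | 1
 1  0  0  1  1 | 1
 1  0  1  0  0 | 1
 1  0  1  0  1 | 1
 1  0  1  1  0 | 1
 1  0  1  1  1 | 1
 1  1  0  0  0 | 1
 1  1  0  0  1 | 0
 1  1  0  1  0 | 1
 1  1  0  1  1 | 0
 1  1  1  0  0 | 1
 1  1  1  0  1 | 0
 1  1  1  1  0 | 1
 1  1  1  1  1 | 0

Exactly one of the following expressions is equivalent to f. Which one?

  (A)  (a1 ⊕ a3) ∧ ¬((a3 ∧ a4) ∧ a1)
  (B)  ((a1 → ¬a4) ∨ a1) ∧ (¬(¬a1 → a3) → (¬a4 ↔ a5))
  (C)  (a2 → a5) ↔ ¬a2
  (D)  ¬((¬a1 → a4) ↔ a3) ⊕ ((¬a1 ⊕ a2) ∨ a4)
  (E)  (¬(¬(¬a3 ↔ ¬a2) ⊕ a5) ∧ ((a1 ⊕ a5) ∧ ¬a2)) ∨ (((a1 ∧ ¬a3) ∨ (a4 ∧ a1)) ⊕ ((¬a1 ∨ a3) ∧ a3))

(A) disagrees with f on (0,0,0,0,0) (formula → 0, table → 1); rule it out.
(B) disagrees with f on (0,0,0,0,0) (formula → 0, table → 1); rule it out.
(D) disagrees with f on (0,0,0,1,0) (formula → 0, table → 1); rule it out.
(E) disagrees with f on (0,0,0,0,0) (formula → 0, table → 1); rule it out.
(C) is the remaining candidate, and it agrees with f on all 32 inputs.

C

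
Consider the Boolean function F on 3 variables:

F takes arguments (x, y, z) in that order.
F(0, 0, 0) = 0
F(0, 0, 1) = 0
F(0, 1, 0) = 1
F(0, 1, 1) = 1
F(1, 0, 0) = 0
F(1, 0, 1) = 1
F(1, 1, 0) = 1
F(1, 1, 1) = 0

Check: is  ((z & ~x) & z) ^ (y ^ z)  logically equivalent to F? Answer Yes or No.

Yes

Test each input against both F and the formula:
  x=0, y=0, z=0: formula gives 0, F = 0 ✓
  x=0, y=0, z=1: formula gives 0, F = 0 ✓
  x=0, y=1, z=0: formula gives 1, F = 1 ✓
  x=0, y=1, z=1: formula gives 1, F = 1 ✓
  x=1, y=0, z=0: formula gives 0, F = 0 ✓
  … (the remaining 3 rows also agree.)
Every row agrees, so the formula is equivalent.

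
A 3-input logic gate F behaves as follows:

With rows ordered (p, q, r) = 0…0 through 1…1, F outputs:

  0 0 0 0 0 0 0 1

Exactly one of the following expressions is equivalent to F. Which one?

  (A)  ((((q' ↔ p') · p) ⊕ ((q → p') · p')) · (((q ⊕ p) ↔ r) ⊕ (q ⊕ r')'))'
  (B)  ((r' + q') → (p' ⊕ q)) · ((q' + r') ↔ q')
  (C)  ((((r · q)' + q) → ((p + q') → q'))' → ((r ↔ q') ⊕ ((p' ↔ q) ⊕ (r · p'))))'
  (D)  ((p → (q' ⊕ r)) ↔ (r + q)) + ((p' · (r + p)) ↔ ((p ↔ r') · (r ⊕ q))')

(A): at (1,0,0) it gives 1, but F = 0 — eliminated.
(B): at (0,0,0) it gives 1, but F = 0 — eliminated.
(D): at (0,0,1) it gives 1, but F = 0 — eliminated.
That leaves (C). Evaluating it on every row reproduces the table of F exactly.

C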